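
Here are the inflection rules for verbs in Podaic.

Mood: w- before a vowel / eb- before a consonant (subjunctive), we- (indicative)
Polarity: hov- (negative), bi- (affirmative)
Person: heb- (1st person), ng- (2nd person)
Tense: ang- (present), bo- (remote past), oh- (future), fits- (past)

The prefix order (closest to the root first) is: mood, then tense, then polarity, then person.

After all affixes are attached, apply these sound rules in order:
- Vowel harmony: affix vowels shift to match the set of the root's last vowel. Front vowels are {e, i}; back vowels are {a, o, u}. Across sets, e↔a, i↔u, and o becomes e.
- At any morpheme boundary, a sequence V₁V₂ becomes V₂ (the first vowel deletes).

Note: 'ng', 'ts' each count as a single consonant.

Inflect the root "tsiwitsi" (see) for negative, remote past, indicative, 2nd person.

Attach mood indicative we- → wetsiwitsi.
Attach tense remote past bo- → bowetsiwitsi.
Attach polarity negative hov- → hovbowetsiwitsi.
Attach person 2nd person ng- → nghovbowetsiwitsi.
Apply vowel harmony: nghovbowetsiwitsi → nghevbewetsiwitsi.
Vowel deletion: no change.

nghevbewetsiwitsi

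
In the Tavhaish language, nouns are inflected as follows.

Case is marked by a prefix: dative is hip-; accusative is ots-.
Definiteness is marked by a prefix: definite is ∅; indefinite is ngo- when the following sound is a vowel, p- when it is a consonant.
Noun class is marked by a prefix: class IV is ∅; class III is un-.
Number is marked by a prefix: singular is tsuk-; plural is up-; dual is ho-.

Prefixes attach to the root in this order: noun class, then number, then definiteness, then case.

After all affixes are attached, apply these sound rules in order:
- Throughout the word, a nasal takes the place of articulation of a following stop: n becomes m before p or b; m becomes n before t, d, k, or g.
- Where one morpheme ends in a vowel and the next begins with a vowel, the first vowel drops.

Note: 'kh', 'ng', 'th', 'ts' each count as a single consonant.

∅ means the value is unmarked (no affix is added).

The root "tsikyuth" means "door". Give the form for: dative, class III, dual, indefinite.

hipphuntsikyuth

Attach noun class class III un- → untsikyuth.
Attach number dual ho- → hountsikyuth.
Attach definiteness indefinite p- (before consonant 'h') → phountsikyuth.
Attach case dative hip- → hipphountsikyuth.
Nasal assimilation: no change.
Apply vowel deletion: hipphountsikyuth → hipphuntsikyuth.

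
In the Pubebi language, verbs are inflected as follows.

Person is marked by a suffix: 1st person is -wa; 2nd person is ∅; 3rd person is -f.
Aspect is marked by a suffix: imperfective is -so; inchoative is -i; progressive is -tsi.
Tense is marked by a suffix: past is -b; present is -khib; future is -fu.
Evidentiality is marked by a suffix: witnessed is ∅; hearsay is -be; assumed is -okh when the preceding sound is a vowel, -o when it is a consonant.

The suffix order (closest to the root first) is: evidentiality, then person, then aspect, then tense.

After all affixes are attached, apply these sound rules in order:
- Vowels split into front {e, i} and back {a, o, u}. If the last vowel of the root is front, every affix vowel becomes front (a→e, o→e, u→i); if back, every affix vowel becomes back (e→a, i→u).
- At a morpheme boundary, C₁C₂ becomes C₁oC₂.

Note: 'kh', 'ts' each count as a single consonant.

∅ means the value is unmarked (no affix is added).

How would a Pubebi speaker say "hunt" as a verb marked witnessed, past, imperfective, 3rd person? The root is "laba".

evidentiality = witnessed: zero marking, form stays laba.
Attach person 3rd person -f → labaf.
Attach aspect imperfective -so → labafso.
Attach tense past -b → labafsob.
Vowel harmony: no change.
Apply epenthesis: labafsob → labafosob.

labafosob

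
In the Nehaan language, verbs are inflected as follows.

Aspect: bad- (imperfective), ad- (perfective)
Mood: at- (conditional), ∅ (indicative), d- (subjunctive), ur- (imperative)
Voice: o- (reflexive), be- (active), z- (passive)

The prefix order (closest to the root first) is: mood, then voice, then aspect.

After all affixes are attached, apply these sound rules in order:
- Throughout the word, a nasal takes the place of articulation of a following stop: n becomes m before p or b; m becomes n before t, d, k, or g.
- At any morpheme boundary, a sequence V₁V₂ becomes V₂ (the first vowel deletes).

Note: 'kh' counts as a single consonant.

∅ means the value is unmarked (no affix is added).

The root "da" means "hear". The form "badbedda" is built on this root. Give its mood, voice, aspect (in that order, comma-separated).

Segment: bad-be-d-da.
mood: d- → subjunctive.
voice: be- → active.
aspect: bad- → imperfective.

subjunctive, active, imperfective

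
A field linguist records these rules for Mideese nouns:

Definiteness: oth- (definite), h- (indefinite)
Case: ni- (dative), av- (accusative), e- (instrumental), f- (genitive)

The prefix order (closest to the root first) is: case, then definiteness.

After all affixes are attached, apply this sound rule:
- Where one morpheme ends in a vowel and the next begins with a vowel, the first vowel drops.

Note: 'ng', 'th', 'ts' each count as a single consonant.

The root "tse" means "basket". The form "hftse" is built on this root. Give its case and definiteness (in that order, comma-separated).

genitive, indefinite

Segment: h-f-tse.
case: f- → genitive.
definiteness: h- → indefinite.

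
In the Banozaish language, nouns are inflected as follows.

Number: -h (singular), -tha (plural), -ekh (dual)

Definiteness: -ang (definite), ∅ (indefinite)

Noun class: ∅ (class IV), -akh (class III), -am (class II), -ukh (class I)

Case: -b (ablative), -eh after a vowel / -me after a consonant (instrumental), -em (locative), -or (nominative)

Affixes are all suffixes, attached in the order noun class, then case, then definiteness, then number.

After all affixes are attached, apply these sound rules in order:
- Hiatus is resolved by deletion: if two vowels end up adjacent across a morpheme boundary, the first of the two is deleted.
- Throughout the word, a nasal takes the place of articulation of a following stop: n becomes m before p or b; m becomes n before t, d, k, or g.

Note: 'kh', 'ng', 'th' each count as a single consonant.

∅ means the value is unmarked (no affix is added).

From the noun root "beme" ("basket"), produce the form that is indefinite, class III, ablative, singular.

Attach noun class class III -akh → bemeakh.
Attach case ablative -b → bemeakhb.
definiteness = indefinite: zero marking, form stays bemeakhb.
Attach number singular -h → bemeakhbh.
Apply vowel deletion: bemeakhbh → bemakhbh.
Nasal assimilation: no change.

bemakhbh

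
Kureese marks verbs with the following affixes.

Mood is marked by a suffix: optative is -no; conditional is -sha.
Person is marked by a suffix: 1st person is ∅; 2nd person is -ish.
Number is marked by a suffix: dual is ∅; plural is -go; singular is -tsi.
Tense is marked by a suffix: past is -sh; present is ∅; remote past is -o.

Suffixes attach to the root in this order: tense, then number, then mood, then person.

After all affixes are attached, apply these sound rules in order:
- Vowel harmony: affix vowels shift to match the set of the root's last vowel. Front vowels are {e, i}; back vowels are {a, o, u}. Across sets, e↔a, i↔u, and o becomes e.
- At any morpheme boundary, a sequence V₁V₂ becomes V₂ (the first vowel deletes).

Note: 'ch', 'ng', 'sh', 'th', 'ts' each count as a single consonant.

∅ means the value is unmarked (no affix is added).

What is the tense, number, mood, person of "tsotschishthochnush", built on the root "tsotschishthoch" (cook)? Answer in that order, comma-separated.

present, dual, optative, 2nd person

Segment: tsotschishthoch-no-ish.
tense: ∅ → present.
number: ∅ → dual.
mood: -no → optative.
person: -ish → 2nd person.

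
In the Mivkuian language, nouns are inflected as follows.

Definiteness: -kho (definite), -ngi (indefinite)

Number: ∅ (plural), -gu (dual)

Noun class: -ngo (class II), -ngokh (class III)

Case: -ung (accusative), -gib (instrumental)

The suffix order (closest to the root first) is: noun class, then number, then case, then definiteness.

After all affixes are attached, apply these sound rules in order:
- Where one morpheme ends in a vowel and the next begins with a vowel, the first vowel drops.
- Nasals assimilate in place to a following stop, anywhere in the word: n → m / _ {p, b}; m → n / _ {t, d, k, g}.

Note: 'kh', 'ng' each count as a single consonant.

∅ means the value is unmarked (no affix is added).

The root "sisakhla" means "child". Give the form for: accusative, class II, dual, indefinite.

Attach noun class class II -ngo → sisakhlango.
Attach number dual -gu → sisakhlangogu.
Attach case accusative -ung → sisakhlangoguung.
Attach definiteness indefinite -ngi → sisakhlangoguungngi.
Apply vowel deletion: sisakhlangoguungngi → sisakhlangogungngi.
Nasal assimilation: no change.

sisakhlangogungngi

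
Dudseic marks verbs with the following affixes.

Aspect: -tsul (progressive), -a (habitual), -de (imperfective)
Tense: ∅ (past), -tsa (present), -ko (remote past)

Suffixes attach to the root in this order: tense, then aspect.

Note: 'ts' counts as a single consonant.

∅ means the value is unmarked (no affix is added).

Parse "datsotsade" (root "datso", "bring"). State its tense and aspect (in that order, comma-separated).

present, imperfective

Segment: datso-tsa-de.
tense: -tsa → present.
aspect: -de → imperfective.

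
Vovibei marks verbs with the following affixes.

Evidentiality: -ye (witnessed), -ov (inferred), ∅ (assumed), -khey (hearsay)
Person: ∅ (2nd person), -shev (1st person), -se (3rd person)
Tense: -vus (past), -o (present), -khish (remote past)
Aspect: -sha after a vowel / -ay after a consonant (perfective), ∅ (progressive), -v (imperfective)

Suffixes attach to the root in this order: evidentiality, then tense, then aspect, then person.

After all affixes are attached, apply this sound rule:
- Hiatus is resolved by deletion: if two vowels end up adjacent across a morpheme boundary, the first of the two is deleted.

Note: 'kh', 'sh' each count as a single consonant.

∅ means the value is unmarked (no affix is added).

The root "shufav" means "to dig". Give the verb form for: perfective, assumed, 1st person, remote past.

evidentiality = assumed: zero marking, form stays shufav.
Attach tense remote past -khish → shufavkhish.
Attach aspect perfective -ay (after consonant 'sh') → shufavkhishay.
Attach person 1st person -shev → shufavkhishayshev.
Vowel deletion: no change.

shufavkhishayshev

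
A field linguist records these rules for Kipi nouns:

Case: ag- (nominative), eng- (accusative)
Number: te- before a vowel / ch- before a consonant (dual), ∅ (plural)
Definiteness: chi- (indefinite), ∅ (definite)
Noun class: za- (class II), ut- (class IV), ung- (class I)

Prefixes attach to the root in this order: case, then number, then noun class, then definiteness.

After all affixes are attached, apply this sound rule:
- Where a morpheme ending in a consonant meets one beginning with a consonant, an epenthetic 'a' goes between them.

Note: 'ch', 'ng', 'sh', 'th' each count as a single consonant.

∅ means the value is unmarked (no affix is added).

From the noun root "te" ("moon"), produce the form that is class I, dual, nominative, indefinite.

Attach case nominative ag- → agte.
Attach number dual te- (before vowel 'a') → teagte.
Attach noun class class I ung- → ungteagte.
Attach definiteness indefinite chi- → chiungteagte.
Apply epenthesis: chiungteagte → chiungateagate.

chiungateagate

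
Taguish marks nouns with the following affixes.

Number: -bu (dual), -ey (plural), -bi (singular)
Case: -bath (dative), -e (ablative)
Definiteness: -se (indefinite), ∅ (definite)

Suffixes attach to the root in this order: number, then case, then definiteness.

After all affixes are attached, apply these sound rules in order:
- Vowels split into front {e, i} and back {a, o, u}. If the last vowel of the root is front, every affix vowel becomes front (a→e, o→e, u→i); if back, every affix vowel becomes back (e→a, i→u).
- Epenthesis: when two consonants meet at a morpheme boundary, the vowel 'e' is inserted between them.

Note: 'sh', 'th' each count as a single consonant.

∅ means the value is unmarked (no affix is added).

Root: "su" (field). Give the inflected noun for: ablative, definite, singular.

Attach number singular -bi → subi.
Attach case ablative -e → subie.
definiteness = definite: zero marking, form stays subie.
Apply vowel harmony: subie → subua.
Epenthesis: no change.

subua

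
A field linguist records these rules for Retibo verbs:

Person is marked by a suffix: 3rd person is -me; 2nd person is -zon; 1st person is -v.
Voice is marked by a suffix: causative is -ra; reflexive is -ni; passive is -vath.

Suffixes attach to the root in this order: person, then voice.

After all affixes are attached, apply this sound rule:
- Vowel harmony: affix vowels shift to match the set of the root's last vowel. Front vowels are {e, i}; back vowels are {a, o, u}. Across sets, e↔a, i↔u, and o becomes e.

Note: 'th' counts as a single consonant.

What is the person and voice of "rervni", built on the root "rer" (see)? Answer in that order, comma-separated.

Segment: rer-v-ni.
person: -v → 1st person.
voice: -ni → reflexive.

1st person, reflexive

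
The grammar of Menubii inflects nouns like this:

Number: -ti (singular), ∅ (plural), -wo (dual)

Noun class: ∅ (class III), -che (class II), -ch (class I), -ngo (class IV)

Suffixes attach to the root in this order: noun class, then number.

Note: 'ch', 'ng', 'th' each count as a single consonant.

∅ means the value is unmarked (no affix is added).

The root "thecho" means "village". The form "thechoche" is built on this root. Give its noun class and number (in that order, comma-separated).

class II, plural

Segment: thecho-che.
noun class: -che → class II.
number: ∅ → plural.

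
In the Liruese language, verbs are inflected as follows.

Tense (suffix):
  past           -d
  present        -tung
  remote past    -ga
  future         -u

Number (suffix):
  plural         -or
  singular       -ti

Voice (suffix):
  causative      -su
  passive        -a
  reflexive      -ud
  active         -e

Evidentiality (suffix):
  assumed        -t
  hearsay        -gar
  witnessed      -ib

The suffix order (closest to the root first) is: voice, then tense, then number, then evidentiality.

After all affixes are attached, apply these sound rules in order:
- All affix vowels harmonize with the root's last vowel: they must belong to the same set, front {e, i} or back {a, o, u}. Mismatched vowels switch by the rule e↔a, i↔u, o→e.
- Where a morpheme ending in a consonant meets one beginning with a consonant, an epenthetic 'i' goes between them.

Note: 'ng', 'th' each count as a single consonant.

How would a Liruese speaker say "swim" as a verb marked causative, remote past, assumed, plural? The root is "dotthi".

dotthisigeerit

Attach voice causative -su → dotthisu.
Attach tense remote past -ga → dotthisuga.
Attach number plural -or → dotthisugaor.
Attach evidentiality assumed -t → dotthisugaort.
Apply vowel harmony: dotthisugaort → dotthisigeert.
Apply epenthesis: dotthisigeert → dotthisigeerit.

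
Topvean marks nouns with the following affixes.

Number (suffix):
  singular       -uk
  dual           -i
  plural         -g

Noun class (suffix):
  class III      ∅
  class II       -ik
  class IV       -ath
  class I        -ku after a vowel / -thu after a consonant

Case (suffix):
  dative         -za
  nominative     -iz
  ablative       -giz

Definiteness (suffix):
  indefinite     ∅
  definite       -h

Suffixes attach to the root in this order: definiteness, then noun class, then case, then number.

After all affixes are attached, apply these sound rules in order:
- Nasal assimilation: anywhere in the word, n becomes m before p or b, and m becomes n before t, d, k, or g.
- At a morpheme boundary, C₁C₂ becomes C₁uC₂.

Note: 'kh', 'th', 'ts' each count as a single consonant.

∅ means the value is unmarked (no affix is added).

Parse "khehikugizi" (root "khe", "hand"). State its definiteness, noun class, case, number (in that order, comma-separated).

definite, class II, ablative, dual

Segment: khe-h-ik-giz-i.
definiteness: -h → definite.
noun class: -ik → class II.
case: -giz → ablative.
number: -i → dual.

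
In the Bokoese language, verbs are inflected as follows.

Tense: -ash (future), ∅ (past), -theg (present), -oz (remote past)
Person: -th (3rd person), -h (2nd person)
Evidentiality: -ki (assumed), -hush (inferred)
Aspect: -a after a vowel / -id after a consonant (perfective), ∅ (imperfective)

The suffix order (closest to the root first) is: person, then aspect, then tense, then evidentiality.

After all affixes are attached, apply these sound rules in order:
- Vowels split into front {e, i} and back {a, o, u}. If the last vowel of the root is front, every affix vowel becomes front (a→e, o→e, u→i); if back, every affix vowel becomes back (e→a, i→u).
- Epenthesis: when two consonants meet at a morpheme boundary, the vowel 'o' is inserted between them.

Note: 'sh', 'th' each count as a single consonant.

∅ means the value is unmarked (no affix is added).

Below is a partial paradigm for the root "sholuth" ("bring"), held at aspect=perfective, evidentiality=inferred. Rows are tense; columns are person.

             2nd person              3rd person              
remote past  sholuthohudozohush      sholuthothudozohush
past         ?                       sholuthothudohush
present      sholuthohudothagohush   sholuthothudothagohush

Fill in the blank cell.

sholuthohudohush

Attach person 2nd person -h → sholuthh.
Attach aspect perfective -id (after consonant 'h') → sholuthhid.
tense = past: zero marking, form stays sholuthhid.
Attach evidentiality inferred -hush → sholuthhidhush.
Apply vowel harmony: sholuthhidhush → sholuthhudhush.
Apply epenthesis: sholuthhudhush → sholuthohudohush.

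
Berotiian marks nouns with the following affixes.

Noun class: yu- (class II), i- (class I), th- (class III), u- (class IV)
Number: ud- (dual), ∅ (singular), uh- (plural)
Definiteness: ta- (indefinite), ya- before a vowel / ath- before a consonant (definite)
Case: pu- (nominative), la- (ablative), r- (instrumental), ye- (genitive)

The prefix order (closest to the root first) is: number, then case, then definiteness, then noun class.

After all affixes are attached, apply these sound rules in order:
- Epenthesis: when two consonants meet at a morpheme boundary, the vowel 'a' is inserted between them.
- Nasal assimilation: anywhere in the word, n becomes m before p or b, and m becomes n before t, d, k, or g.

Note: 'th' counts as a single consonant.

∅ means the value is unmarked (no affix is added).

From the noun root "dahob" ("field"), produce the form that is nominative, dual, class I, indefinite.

Attach number dual ud- → uddahob.
Attach case nominative pu- → puuddahob.
Attach definiteness indefinite ta- → tapuuddahob.
Attach noun class class I i- → itapuuddahob.
Apply epenthesis: itapuuddahob → itapuudadahob.
Nasal assimilation: no change.

itapuudadahob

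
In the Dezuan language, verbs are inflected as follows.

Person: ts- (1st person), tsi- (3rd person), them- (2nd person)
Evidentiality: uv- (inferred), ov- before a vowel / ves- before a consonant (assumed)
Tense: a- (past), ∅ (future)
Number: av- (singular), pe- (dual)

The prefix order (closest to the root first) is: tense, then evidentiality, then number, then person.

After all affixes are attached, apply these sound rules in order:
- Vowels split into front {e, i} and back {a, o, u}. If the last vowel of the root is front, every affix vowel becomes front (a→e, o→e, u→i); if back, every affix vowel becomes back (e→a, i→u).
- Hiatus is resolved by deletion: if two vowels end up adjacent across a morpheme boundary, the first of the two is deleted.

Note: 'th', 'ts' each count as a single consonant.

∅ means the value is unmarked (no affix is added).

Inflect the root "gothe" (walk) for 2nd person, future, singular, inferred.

tense = future: zero marking, form stays gothe.
Attach evidentiality inferred uv- → uvgothe.
Attach number singular av- → avuvgothe.
Attach person 2nd person them- → themavuvgothe.
Apply vowel harmony: themavuvgothe → themevivgothe.
Vowel deletion: no change.

themevivgothe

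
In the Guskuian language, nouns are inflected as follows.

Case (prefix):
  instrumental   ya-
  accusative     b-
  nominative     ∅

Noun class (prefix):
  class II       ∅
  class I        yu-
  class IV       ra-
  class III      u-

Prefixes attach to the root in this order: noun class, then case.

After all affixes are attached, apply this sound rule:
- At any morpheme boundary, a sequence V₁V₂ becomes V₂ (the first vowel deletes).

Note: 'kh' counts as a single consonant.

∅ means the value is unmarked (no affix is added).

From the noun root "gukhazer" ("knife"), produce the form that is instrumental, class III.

Attach noun class class III u- → ugukhazer.
Attach case instrumental ya- → yaugukhazer.
Apply vowel deletion: yaugukhazer → yugukhazer.

yugukhazer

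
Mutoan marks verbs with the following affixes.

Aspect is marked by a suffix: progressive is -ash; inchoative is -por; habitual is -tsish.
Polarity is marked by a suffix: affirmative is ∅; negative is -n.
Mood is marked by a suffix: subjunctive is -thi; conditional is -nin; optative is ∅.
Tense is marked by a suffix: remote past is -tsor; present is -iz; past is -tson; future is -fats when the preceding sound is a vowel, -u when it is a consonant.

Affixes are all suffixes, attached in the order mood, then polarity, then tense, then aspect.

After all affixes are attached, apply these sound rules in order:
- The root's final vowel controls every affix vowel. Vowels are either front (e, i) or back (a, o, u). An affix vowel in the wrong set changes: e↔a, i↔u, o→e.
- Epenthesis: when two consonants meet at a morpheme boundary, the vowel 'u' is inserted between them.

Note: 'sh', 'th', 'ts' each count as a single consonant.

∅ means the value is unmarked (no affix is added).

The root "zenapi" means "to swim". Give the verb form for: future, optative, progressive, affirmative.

zenapifetsesh

mood = optative: zero marking, form stays zenapi.
polarity = affirmative: zero marking, form stays zenapi.
Attach tense future -fats (after vowel 'i') → zenapifats.
Attach aspect progressive -ash → zenapifatsash.
Apply vowel harmony: zenapifatsash → zenapifetsesh.
Epenthesis: no change.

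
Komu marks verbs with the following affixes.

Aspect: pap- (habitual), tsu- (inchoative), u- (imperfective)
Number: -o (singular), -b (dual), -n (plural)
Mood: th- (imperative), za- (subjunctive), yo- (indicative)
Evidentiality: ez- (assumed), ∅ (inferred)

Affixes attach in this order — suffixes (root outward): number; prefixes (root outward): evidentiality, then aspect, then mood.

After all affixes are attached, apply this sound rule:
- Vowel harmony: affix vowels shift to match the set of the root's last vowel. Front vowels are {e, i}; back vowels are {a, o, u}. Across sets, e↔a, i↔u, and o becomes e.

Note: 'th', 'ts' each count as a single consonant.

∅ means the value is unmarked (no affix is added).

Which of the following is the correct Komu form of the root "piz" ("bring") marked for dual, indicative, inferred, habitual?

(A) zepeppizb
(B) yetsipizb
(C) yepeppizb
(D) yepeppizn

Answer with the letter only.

C

Attach number dual -b → pizb.
evidentiality = inferred: zero marking, form stays pizb.
Attach aspect habitual pap- → pappizb.
Attach mood indicative yo- → yopappizb.
Apply vowel harmony: yopappizb → yepeppizb.
So the correct form is yepeppizb, option (C).
(D) yepeppizn is wrong: it uses plural instead of dual for number.
(A) zepeppizb is wrong: it uses subjunctive instead of indicative for mood.
(B) yetsipizb is wrong: it uses inchoative instead of habitual for aspect.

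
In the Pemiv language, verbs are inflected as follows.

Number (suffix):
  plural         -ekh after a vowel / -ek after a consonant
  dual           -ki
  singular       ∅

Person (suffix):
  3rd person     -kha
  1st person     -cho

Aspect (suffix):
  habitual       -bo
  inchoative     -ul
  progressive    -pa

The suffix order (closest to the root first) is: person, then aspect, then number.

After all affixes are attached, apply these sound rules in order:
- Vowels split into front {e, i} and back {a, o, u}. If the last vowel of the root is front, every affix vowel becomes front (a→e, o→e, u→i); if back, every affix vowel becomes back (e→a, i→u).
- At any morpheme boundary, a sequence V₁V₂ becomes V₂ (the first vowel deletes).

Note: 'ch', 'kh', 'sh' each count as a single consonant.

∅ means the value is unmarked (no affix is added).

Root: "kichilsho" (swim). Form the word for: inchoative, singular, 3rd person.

kichilshokhul

Attach person 3rd person -kha → kichilshokha.
Attach aspect inchoative -ul → kichilshokhaul.
number = singular: zero marking, form stays kichilshokhaul.
Vowel harmony: no change.
Apply vowel deletion: kichilshokhaul → kichilshokhul.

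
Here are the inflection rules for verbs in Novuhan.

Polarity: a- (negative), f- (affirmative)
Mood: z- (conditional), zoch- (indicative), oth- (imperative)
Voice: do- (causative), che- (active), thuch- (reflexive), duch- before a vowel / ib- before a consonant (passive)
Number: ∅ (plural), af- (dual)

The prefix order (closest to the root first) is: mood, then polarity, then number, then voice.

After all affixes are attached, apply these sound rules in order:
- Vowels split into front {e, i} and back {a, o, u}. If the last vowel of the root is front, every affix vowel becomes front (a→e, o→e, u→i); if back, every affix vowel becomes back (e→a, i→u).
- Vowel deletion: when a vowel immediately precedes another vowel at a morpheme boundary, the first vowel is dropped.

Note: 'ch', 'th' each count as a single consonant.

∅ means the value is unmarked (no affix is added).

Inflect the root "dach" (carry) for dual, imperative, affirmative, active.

chaffothdach

Attach mood imperative oth- → othdach.
Attach polarity affirmative f- → fothdach.
Attach number dual af- → affothdach.
Attach voice active che- → cheaffothdach.
Apply vowel harmony: cheaffothdach → chaaffothdach.
Apply vowel deletion: chaaffothdach → chaffothdach.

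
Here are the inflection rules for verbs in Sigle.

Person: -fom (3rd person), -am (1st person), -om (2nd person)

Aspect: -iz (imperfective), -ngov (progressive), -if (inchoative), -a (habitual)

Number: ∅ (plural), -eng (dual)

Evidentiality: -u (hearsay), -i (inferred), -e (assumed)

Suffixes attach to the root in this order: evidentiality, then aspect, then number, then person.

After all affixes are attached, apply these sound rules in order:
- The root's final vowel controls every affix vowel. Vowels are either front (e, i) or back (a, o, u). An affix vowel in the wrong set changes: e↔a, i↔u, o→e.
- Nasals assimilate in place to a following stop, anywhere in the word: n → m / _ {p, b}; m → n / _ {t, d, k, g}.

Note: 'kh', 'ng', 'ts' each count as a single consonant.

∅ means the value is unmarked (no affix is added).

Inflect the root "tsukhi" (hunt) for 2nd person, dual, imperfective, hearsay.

Attach evidentiality hearsay -u → tsukhiu.
Attach aspect imperfective -iz → tsukhiuiz.
Attach number dual -eng → tsukhiuizeng.
Attach person 2nd person -om → tsukhiuizengom.
Apply vowel harmony: tsukhiuizengom → tsukhiiizengem.
Nasal assimilation: no change.

tsukhiiizengem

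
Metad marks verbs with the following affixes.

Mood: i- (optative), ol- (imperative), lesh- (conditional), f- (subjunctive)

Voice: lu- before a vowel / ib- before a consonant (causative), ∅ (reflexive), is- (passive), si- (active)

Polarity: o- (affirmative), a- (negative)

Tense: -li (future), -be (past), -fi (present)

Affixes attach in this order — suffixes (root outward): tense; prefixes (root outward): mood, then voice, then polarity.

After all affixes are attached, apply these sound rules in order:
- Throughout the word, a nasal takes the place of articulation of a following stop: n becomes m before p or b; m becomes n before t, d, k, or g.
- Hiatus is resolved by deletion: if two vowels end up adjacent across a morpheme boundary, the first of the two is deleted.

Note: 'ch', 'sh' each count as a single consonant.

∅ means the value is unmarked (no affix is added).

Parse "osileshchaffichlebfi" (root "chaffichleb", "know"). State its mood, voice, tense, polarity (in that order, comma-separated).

conditional, active, present, affirmative

Segment: o-si-lesh-chaffichleb-fi.
mood: lesh- → conditional.
voice: si- → active.
tense: -fi → present.
polarity: o- → affirmative.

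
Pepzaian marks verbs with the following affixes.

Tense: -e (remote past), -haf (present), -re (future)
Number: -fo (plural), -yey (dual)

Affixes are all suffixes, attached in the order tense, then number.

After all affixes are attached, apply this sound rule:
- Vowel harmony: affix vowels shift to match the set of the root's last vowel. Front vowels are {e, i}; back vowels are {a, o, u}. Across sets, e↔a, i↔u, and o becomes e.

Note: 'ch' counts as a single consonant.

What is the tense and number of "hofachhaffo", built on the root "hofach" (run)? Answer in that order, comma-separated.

present, plural

Segment: hofach-haf-fo.
tense: -haf → present.
number: -fo → plural.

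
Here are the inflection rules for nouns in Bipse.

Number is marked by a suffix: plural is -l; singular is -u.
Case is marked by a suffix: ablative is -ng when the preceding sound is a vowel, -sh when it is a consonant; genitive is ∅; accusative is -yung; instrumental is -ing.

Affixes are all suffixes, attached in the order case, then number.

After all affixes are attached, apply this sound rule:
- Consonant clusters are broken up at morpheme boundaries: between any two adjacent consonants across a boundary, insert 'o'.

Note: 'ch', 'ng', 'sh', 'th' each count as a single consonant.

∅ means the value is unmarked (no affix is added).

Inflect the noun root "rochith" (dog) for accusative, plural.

rochithoyungol

Attach case accusative -yung → rochithyung.
Attach number plural -l → rochithyungl.
Apply epenthesis: rochithyungl → rochithoyungol.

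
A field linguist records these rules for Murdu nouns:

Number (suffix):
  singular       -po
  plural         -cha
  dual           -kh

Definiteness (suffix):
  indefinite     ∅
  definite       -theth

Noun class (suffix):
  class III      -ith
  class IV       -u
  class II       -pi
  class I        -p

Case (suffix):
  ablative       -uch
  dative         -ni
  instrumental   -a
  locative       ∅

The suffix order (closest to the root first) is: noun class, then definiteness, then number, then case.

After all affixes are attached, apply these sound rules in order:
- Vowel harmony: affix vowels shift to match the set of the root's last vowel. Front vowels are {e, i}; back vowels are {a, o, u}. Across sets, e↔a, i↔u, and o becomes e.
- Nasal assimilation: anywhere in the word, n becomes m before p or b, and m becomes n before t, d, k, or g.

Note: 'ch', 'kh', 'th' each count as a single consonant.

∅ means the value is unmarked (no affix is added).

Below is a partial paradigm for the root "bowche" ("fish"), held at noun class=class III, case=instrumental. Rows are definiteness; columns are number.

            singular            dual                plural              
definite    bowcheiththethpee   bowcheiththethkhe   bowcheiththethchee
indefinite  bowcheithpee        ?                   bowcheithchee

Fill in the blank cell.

bowcheithkhe

Attach noun class class III -ith → bowcheith.
definiteness = indefinite: zero marking, form stays bowcheith.
Attach number dual -kh → bowcheithkh.
Attach case instrumental -a → bowcheithkha.
Apply vowel harmony: bowcheithkha → bowcheithkhe.
Nasal assimilation: no change.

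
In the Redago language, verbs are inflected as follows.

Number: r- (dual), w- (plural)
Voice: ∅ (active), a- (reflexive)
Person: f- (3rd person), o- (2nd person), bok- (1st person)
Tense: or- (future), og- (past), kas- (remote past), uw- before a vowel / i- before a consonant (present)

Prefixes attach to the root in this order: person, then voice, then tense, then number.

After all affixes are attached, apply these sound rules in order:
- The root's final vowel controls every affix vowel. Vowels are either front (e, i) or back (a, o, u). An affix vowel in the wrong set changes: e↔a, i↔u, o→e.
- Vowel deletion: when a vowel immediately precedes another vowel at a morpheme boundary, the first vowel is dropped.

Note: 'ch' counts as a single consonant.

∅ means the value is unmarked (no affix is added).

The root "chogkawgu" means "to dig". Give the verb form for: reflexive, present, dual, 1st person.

Attach person 1st person bok- → bokchogkawgu.
Attach voice reflexive a- → abokchogkawgu.
Attach tense present uw- (before vowel 'a') → uwabokchogkawgu.
Attach number dual r- → ruwabokchogkawgu.
Vowel harmony: no change.
Vowel deletion: no change.

ruwabokchogkawgu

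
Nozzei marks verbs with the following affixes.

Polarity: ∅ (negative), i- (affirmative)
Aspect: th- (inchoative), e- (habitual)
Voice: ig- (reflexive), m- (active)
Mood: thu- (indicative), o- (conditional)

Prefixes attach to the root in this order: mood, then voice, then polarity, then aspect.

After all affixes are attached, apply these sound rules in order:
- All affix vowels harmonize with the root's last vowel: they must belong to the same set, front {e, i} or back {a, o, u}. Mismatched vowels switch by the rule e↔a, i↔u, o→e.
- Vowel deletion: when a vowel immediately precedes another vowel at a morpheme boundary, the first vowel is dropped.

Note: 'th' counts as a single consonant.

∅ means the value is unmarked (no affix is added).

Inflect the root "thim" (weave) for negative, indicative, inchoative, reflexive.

Attach mood indicative thu- → thuthim.
Attach voice reflexive ig- → igthuthim.
polarity = negative: zero marking, form stays igthuthim.
Attach aspect inchoative th- → thigthuthim.
Apply vowel harmony: thigthuthim → thigthithim.
Vowel deletion: no change.

thigthithim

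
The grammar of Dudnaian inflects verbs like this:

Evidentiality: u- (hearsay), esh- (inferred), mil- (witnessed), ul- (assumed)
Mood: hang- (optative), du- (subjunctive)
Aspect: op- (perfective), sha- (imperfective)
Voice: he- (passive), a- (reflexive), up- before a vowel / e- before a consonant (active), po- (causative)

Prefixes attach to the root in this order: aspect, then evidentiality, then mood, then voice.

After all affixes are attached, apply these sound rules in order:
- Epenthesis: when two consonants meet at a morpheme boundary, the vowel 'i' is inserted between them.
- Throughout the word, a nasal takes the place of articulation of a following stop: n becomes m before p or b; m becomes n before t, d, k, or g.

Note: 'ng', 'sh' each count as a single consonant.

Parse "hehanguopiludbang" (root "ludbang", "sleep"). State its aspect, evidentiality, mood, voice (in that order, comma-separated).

Segment: he-hang-u-op-ludbang.
aspect: op- → perfective.
evidentiality: u- → hearsay.
mood: hang- → optative.
voice: he- → passive.

perfective, hearsay, optative, passive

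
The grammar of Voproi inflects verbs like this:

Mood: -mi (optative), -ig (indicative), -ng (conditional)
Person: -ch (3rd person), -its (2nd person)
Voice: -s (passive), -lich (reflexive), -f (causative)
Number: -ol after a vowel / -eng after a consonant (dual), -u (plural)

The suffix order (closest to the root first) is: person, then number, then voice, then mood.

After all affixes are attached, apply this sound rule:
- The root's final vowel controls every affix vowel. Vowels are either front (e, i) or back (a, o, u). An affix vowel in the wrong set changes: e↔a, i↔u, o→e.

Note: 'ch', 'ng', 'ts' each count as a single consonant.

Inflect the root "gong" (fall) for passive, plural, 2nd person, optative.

gongutsusmu

Attach person 2nd person -its → gongits.
Attach number plural -u → gongitsu.
Attach voice passive -s → gongitsus.
Attach mood optative -mi → gongitsusmi.
Apply vowel harmony: gongitsusmi → gongutsusmu.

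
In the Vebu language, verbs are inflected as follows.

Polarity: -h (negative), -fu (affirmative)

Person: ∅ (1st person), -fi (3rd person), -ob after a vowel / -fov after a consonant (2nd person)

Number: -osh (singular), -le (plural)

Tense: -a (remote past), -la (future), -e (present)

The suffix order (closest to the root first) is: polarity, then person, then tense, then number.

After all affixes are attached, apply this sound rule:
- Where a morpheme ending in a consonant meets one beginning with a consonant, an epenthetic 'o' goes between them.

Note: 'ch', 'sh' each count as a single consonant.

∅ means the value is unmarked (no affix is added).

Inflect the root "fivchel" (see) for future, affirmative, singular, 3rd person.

Attach polarity affirmative -fu → fivchelfu.
Attach person 3rd person -fi → fivchelfufi.
Attach tense future -la → fivchelfufila.
Attach number singular -osh → fivchelfufilaosh.
Apply epenthesis: fivchelfufilaosh → fivchelofufilaosh.

fivchelofufilaosh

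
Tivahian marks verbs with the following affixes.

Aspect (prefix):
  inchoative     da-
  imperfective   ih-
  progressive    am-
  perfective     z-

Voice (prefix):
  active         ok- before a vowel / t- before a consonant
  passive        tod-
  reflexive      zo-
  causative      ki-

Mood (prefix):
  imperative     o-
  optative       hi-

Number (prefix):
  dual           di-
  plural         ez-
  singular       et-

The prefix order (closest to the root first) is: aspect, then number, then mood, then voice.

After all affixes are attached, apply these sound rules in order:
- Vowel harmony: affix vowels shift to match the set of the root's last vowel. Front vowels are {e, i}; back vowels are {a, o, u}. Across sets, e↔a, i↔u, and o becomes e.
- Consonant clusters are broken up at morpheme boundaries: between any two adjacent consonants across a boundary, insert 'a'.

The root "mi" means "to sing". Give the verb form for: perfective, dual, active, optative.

tahidizami

Attach aspect perfective z- → zmi.
Attach number dual di- → dizmi.
Attach mood optative hi- → hidizmi.
Attach voice active t- (before consonant 'h') → thidizmi.
Vowel harmony: no change.
Apply epenthesis: thidizmi → tahidizami.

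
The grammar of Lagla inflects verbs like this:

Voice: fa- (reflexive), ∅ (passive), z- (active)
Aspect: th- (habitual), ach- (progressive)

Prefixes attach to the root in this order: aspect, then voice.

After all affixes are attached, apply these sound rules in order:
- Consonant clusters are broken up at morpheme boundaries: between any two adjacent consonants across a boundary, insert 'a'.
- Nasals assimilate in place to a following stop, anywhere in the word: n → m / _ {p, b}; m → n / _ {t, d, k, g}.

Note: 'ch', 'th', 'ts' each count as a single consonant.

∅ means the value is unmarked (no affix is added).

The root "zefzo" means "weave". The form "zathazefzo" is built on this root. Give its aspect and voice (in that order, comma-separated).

habitual, active

Segment: z-th-zefzo.
aspect: th- → habitual.
voice: z- → active.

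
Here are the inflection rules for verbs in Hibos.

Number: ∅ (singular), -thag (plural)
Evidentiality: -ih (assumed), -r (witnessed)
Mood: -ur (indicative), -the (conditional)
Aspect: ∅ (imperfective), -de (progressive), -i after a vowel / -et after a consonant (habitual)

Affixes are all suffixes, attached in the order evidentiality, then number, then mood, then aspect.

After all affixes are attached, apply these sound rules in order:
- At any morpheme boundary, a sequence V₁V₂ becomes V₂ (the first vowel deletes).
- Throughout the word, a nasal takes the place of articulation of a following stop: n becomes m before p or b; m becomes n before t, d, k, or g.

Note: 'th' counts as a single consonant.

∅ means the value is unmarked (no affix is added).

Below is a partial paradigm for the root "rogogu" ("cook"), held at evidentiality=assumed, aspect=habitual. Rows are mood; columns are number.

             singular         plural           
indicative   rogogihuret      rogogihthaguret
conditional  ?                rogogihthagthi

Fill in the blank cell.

Attach evidentiality assumed -ih → rogoguih.
number = singular: zero marking, form stays rogoguih.
Attach mood conditional -the → rogoguihthe.
Attach aspect habitual -i (after vowel 'e') → rogoguihthei.
Apply vowel deletion: rogoguihthei → rogogihthi.
Nasal assimilation: no change.

rogogihthi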